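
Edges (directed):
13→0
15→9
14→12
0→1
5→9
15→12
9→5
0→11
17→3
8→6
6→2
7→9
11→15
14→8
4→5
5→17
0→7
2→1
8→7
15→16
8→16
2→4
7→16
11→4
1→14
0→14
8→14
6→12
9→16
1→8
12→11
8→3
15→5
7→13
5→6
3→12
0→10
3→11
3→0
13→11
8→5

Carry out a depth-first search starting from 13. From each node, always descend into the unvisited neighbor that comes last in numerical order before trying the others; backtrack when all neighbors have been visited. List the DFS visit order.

13, 11, 15, 16, 12, 9, 5, 17, 3, 0, 14, 8, 7, 6, 2, 4, 1, 10

Visit 13
13 → 11
11 → 15
15 → 16
15 → 12
15 → 9
9 → 5
5 → 17
17 → 3
3 → 0
0 → 14
14 → 8
8 → 7
8 → 6
6 → 2
2 → 4
2 → 1
0 → 10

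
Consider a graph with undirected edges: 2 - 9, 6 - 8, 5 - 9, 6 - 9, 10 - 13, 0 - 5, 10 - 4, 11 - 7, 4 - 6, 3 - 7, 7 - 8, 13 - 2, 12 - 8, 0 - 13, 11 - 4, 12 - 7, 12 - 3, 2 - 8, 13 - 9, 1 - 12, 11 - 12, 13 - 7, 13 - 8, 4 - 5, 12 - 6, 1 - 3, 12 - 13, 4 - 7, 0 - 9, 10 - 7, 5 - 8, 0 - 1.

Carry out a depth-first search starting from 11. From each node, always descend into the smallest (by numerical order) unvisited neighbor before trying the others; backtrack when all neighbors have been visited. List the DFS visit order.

11 → 4 → 5 → 0 → 1 → 3 → 7 → 8 → 2 → 9 → 6 → 12 → 13 → 10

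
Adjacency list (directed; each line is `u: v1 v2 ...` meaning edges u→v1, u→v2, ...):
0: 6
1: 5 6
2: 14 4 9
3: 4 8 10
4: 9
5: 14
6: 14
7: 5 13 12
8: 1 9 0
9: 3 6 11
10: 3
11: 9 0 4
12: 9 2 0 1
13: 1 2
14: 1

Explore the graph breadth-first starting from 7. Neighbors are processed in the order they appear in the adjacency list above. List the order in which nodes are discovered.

Visit 7; enqueue 5, 13, 12 → queue [5, 13, 12]
Visit 5; enqueue 14 → queue [13, 12, 14]
Visit 13; enqueue 1, 2 → queue [12, 14, 1, 2]
Visit 12; enqueue 9, 0 → queue [14, 1, 2, 9, 0]
Visit 14 → queue [1, 2, 9, 0]
Visit 1; enqueue 6 → queue [2, 9, 0, 6]
Visit 2; enqueue 4 → queue [9, 0, 6, 4]
Visit 9; enqueue 3, 11 → queue [0, 6, 4, 3, 11]
Visit 0 → queue [6, 4, 3, 11]
Visit 6 → queue [4, 3, 11]
Visit 4 → queue [3, 11]
Visit 3; enqueue 8, 10 → queue [11, 8, 10]
Visit 11 → queue [8, 10]
Visit 8 → queue [10]
Visit 10 → queue []

7, 5, 13, 12, 14, 1, 2, 9, 0, 6, 4, 3, 11, 8, 10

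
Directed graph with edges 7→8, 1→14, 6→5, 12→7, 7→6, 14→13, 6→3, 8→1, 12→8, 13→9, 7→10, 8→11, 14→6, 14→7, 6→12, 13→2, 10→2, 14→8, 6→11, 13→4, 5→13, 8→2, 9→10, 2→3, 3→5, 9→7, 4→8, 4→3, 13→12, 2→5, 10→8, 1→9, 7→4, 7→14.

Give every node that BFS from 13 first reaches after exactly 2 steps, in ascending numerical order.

Level 0: 13
Level 1: 2, 4, 9, 12
Level 2: 3, 5, 7, 8, 10
Level 3: 1, 6, 11, 14

3, 5, 7, 8, 10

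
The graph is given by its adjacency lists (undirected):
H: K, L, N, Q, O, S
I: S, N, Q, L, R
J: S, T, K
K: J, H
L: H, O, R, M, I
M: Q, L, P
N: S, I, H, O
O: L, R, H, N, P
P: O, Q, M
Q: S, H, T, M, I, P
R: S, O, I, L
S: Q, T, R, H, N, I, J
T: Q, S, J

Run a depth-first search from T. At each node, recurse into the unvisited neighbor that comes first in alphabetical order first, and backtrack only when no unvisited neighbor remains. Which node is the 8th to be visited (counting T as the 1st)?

Visit T
T → J
J → K
K → H
H → L
L → I
I → N
N → O
O → P
P → M
M → Q
Q → S
S → R

Visit order: T, J, K, H, L, I, N, O, P, M, Q, S, R

O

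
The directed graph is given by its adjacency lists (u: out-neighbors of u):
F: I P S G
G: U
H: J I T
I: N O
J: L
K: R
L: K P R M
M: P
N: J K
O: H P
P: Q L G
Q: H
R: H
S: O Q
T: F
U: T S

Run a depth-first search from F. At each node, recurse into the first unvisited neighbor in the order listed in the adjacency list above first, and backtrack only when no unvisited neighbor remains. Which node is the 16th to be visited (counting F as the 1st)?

M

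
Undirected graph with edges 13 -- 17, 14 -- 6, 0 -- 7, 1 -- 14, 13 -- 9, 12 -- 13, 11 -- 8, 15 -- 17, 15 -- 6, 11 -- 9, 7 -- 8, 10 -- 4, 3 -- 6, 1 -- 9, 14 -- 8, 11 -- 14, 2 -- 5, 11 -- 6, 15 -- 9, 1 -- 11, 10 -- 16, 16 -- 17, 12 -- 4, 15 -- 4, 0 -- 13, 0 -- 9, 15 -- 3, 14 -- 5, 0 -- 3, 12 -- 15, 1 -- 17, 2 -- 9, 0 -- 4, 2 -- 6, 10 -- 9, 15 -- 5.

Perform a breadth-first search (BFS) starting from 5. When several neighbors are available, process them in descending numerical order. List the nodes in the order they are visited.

Visit 5; enqueue 15, 14, 2 → queue [15, 14, 2]
Visit 15; enqueue 17, 12, 9, 6, 4, 3 → queue [14, 2, 17, 12, 9, 6, 4, 3]
Visit 14; enqueue 11, 8, 1 → queue [2, 17, 12, 9, 6, 4, 3, 11, 8, 1]
Visit 2 → queue [17, 12, 9, 6, 4, 3, 11, 8, 1]
Visit 17; enqueue 16, 13 → queue [12, 9, 6, 4, 3, 11, 8, 1, 16, 13]
Visit 12 → queue [9, 6, 4, 3, 11, 8, 1, 16, 13]
Visit 9; enqueue 10, 0 → queue [6, 4, 3, 11, 8, 1, 16, 13, 10, 0]
Visit 6 → queue [4, 3, 11, 8, 1, 16, 13, 10, 0]
Visit 4 → queue [3, 11, 8, 1, 16, 13, 10, 0]
Visit 3 → queue [11, 8, 1, 16, 13, 10, 0]
Visit 11 → queue [8, 1, 16, 13, 10, 0]
Visit 8; enqueue 7 → queue [1, 16, 13, 10, 0, 7]
Visit 1 → queue [16, 13, 10, 0, 7]
Visit 16 → queue [13, 10, 0, 7]
Visit 13 → queue [10, 0, 7]
Visit 10 → queue [0, 7]
Visit 0 → queue [7]
Visit 7 → queue []

5 -> 15 -> 14 -> 2 -> 17 -> 12 -> 9 -> 6 -> 4 -> 3 -> 11 -> 8 -> 1 -> 16 -> 13 -> 10 -> 0 -> 7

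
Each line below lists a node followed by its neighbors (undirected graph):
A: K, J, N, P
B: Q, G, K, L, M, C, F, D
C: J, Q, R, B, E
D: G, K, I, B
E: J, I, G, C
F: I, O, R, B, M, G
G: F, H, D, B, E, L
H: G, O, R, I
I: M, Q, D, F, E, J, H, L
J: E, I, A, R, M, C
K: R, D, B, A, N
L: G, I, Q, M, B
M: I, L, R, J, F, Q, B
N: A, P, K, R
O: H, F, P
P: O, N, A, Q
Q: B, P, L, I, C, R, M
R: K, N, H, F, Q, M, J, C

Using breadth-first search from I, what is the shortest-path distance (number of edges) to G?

2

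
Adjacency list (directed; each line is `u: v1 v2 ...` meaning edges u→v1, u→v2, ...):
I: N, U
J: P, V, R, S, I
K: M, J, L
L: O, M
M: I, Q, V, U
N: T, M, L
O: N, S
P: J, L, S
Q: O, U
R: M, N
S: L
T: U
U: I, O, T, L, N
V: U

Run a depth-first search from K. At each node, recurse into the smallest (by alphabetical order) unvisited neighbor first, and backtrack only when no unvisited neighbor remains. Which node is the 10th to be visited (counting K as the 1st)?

Visit K
K → J
J → I
I → N
N → L
L → M
M → Q
Q → O
O → S
Q → U
U → T
M → V
J → P
J → R

Visit order: K, J, I, N, L, M, Q, O, S, U, T, V, P, R

U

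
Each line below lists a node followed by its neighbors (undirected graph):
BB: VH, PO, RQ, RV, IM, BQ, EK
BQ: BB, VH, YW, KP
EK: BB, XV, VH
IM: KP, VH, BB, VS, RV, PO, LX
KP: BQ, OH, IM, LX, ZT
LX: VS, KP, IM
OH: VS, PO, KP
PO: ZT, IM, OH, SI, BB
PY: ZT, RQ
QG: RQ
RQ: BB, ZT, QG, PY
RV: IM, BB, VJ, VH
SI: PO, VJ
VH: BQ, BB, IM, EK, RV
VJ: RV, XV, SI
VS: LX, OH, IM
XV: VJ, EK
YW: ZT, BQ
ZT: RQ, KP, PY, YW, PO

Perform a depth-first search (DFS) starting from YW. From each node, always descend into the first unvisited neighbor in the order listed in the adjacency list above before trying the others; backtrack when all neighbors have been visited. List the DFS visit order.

YW, ZT, RQ, BB, VH, BQ, KP, OH, VS, LX, IM, RV, VJ, XV, EK, SI, PO, QG, PY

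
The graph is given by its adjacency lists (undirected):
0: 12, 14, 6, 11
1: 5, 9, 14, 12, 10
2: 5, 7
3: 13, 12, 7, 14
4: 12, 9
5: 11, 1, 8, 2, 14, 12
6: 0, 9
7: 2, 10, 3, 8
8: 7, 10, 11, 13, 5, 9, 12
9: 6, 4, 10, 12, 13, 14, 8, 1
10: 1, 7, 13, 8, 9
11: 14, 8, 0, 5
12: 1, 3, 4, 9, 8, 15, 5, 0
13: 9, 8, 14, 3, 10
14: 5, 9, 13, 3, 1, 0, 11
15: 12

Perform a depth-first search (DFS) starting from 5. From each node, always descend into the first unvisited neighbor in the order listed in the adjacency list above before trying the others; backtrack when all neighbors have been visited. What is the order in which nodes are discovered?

Visit 5
5 → 11
11 → 14
14 → 9
9 → 6
6 → 0
0 → 12
12 → 1
1 → 10
10 → 7
7 → 2
7 → 3
3 → 13
13 → 8
12 → 4
12 → 15

5 -> 11 -> 14 -> 9 -> 6 -> 0 -> 12 -> 1 -> 10 -> 7 -> 2 -> 3 -> 13 -> 8 -> 4 -> 15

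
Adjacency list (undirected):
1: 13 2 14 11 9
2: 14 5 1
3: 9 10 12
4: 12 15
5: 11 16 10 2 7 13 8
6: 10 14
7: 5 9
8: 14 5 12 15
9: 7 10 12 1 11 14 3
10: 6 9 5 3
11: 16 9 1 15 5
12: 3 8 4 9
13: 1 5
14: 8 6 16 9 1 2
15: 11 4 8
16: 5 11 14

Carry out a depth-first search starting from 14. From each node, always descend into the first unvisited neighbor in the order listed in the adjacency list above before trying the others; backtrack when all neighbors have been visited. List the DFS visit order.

Visit 14
14 → 8
8 → 5
5 → 11
11 → 16
11 → 9
9 → 7
9 → 10
10 → 6
10 → 3
3 → 12
12 → 4
4 → 15
9 → 1
1 → 13
1 → 2

14, 8, 5, 11, 16, 9, 7, 10, 6, 3, 12, 4, 15, 1, 13, 2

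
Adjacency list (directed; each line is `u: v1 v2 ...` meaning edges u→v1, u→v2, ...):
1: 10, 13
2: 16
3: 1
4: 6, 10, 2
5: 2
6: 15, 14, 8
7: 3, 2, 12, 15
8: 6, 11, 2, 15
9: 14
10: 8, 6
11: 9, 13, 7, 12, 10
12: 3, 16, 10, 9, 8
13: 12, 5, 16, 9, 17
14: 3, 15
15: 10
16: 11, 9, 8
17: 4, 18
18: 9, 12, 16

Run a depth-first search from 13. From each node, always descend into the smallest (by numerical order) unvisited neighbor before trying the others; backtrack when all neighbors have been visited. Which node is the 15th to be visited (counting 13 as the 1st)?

9

Visit 13
13 → 5
5 → 2
2 → 16
16 → 8
8 → 6
6 → 14
14 → 3
3 → 1
1 → 10
14 → 15
8 → 11
11 → 7
7 → 12
12 → 9
13 → 17
17 → 4
17 → 18

Visit order: 13, 5, 2, 16, 8, 6, 14, 3, 1, 10, 15, 11, 7, 12, 9, 17, 4, 18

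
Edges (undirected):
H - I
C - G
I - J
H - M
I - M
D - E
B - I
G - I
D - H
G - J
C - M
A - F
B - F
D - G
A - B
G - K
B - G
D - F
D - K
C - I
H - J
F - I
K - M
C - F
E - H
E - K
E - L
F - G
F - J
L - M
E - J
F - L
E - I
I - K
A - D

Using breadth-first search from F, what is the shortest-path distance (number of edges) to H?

2

Level 0: F
Level 1: A, B, C, D, G, I, J, L
Level 2: E, H, K, M
H first appears at level 2.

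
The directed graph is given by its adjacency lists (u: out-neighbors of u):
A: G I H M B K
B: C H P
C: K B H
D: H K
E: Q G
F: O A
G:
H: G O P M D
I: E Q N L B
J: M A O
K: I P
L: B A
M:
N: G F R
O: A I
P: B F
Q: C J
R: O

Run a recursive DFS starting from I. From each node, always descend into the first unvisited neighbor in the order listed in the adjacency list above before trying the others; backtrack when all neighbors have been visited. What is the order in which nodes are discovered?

I E Q C K P B H G O A M D F J N R L

Visit I
I → E
E → Q
Q → C
C → K
K → P
P → B
B → H
H → G
H → O
O → A
A → M
H → D
P → F
Q → J
I → N
N → R
I → L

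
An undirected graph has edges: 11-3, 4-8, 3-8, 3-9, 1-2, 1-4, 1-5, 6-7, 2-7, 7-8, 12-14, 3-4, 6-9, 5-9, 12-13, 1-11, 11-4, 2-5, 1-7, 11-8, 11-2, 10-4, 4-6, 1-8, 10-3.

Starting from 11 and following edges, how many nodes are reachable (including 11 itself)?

BFS from 11 visits: 11, 1, 2, 3, 4, 8, 5, 7, 9, 10, 6
Reachable nodes: 11 of 14 total.

11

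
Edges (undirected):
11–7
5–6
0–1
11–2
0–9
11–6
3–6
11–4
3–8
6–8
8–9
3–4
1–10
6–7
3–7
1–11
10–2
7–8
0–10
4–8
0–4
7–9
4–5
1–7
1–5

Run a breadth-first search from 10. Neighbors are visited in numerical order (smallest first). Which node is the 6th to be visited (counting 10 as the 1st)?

9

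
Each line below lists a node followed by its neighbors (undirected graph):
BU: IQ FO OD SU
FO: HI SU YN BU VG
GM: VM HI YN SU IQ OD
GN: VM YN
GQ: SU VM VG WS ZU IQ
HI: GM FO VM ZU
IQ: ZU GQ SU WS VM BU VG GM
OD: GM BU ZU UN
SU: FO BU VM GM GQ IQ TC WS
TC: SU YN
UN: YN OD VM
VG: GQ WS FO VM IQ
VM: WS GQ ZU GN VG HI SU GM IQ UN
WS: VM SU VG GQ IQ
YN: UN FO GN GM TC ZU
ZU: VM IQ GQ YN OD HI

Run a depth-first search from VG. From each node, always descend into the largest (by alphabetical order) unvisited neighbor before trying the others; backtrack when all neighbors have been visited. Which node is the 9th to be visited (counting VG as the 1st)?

SU

Visit VG
VG → WS
WS → VM
VM → ZU
ZU → YN
YN → UN
UN → OD
OD → GM
GM → SU
SU → TC
SU → IQ
IQ → GQ
IQ → BU
BU → FO
FO → HI
YN → GN

Visit order: VG, WS, VM, ZU, YN, UN, OD, GM, SU, TC, IQ, GQ, BU, FO, HI, GN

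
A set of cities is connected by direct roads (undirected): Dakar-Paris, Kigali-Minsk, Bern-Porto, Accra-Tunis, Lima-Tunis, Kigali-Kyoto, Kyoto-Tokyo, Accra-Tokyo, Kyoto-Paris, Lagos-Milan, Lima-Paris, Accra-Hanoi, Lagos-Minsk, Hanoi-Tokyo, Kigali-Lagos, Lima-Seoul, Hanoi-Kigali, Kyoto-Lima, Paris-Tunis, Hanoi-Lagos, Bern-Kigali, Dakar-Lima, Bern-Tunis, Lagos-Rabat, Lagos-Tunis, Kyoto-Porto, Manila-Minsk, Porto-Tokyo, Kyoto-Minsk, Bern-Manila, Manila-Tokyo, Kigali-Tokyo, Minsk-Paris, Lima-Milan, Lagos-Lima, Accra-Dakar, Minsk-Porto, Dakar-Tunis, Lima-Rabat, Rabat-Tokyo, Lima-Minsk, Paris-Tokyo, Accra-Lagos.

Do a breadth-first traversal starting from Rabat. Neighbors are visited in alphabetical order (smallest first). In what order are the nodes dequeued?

Visit Rabat; enqueue Lagos, Lima, Tokyo → queue [Lagos, Lima, Tokyo]
Visit Lagos; enqueue Accra, Hanoi, Kigali, Milan, Minsk, Tunis → queue [Lima, Tokyo, Accra, Hanoi, Kigali, Milan, Minsk, Tunis]
Visit Lima; enqueue Dakar, Kyoto, Paris, Seoul → queue [Tokyo, Accra, Hanoi, Kigali, Milan, Minsk, Tunis, Dakar, Kyoto, Paris, Seoul]
Visit Tokyo; enqueue Manila, Porto → queue [Accra, Hanoi, Kigali, Milan, Minsk, Tunis, Dakar, Kyoto, Paris, Seoul, Manila, Porto]
Visit Accra → queue [Hanoi, Kigali, Milan, Minsk, Tunis, Dakar, Kyoto, Paris, Seoul, Manila, Porto]
Visit Hanoi → queue [Kigali, Milan, Minsk, Tunis, Dakar, Kyoto, Paris, Seoul, Manila, Porto]
Visit Kigali; enqueue Bern → queue [Milan, Minsk, Tunis, Dakar, Kyoto, Paris, Seoul, Manila, Porto, Bern]
Visit Milan → queue [Minsk, Tunis, Dakar, Kyoto, Paris, Seoul, Manila, Porto, Bern]
Visit Minsk → queue [Tunis, Dakar, Kyoto, Paris, Seoul, Manila, Porto, Bern]
Visit Tunis → queue [Dakar, Kyoto, Paris, Seoul, Manila, Porto, Bern]
Visit Dakar → queue [Kyoto, Paris, Seoul, Manila, Porto, Bern]
Visit Kyoto → queue [Paris, Seoul, Manila, Porto, Bern]
Visit Paris → queue [Seoul, Manila, Porto, Bern]
Visit Seoul → queue [Manila, Porto, Bern]
Visit Manila → queue [Porto, Bern]
Visit Porto → queue [Bern]
Visit Bern → queue []

Rabat, Lagos, Lima, Tokyo, Accra, Hanoi, Kigali, Milan, Minsk, Tunis, Dakar, Kyoto, Paris, Seoul, Manila, Porto, Bern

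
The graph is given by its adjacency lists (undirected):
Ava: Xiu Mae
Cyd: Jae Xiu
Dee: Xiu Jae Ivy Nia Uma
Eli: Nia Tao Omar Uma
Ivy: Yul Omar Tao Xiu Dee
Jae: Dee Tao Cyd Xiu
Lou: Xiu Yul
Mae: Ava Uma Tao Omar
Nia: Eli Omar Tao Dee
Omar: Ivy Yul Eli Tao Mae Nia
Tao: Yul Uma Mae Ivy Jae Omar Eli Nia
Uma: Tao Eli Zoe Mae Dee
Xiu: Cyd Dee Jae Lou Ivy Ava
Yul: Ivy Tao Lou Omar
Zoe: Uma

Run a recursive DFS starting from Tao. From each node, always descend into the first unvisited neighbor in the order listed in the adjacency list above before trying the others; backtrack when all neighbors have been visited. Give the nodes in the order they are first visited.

Tao, Yul, Ivy, Omar, Eli, Nia, Dee, Xiu, Cyd, Jae, Lou, Ava, Mae, Uma, Zoe

Visit Tao
Tao → Yul
Yul → Ivy
Ivy → Omar
Omar → Eli
Eli → Nia
Nia → Dee
Dee → Xiu
Xiu → Cyd
Cyd → Jae
Xiu → Lou
Xiu → Ava
Ava → Mae
Mae → Uma
Uma → Zoe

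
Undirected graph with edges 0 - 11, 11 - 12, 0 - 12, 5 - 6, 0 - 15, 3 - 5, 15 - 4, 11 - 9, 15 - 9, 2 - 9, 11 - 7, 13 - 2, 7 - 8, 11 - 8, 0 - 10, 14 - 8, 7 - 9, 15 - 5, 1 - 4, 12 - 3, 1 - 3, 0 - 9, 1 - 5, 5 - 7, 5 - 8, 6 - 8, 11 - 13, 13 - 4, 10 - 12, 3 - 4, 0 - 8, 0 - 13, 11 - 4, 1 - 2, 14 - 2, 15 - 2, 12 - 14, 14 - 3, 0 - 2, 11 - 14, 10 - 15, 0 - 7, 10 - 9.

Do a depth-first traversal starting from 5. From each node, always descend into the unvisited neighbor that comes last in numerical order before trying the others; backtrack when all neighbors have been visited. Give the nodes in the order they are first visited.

Visit 5
5 → 15
15 → 10
10 → 12
12 → 14
14 → 11
11 → 13
13 → 4
4 → 3
3 → 1
1 → 2
2 → 9
9 → 7
7 → 8
8 → 6
8 → 0

5 → 15 → 10 → 12 → 14 → 11 → 13 → 4 → 3 → 1 → 2 → 9 → 7 → 8 → 6 → 0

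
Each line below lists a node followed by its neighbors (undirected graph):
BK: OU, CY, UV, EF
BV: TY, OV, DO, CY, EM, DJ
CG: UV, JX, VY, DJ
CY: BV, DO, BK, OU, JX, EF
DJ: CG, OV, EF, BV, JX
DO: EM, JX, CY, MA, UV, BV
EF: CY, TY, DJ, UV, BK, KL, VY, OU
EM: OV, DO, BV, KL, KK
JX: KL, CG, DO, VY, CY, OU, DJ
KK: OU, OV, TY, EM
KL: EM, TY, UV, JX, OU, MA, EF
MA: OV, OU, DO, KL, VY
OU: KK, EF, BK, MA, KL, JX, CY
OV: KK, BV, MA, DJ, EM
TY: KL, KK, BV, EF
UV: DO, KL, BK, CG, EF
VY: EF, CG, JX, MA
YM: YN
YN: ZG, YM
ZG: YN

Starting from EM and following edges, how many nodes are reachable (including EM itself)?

17

BFS from EM visits: EM, OV, DO, BV, KL, KK, MA, DJ, JX, CY, UV, TY, OU, EF, VY, CG, BK
Reachable nodes: 17 of 20 total.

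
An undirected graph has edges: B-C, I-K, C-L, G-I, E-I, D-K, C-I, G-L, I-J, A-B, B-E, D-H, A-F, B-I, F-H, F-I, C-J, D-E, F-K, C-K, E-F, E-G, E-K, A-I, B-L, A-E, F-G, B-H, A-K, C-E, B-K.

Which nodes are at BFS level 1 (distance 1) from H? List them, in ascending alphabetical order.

B, D, F

Level 0: H
Level 1: B, D, F
Level 2: A, C, E, G, I, K, L
Level 3: J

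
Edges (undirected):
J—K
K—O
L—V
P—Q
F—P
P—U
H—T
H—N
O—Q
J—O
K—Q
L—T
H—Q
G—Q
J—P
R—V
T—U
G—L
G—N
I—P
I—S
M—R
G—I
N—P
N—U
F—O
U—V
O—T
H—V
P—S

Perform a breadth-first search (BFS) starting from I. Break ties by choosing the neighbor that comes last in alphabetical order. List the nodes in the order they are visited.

I, S, P, G, U, Q, N, J, F, L, V, T, O, K, H, R, M

Visit I; enqueue S, P, G → queue [S, P, G]
Visit S → queue [P, G]
Visit P; enqueue U, Q, N, J, F → queue [G, U, Q, N, J, F]
Visit G; enqueue L → queue [U, Q, N, J, F, L]
Visit U; enqueue V, T → queue [Q, N, J, F, L, V, T]
Visit Q; enqueue O, K, H → queue [N, J, F, L, V, T, O, K, H]
Visit N → queue [J, F, L, V, T, O, K, H]
Visit J → queue [F, L, V, T, O, K, H]
Visit F → queue [L, V, T, O, K, H]
Visit L → queue [V, T, O, K, H]
Visit V; enqueue R → queue [T, O, K, H, R]
Visit T → queue [O, K, H, R]
Visit O → queue [K, H, R]
Visit K → queue [H, R]
Visit H → queue [R]
Visit R; enqueue M → queue [M]
Visit M → queue []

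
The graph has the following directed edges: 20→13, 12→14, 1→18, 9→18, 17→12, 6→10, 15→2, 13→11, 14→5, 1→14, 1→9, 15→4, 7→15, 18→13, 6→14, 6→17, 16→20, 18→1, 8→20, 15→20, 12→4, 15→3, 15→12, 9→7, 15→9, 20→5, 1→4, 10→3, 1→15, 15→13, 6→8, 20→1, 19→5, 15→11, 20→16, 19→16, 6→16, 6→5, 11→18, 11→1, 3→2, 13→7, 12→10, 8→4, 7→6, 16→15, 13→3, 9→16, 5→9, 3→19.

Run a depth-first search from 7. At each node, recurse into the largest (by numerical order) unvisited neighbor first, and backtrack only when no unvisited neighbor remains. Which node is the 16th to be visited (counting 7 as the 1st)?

Visit 7
7 → 15
15 → 20
20 → 16
20 → 13
13 → 11
11 → 18
18 → 1
1 → 14
14 → 5
5 → 9
1 → 4
13 → 3
3 → 19
3 → 2
15 → 12
12 → 10
7 → 6
6 → 17
6 → 8

Visit order: 7, 15, 20, 16, 13, 11, 18, 1, 14, 5, 9, 4, 3, 19, 2, 12, 10, 6, 17, 8

12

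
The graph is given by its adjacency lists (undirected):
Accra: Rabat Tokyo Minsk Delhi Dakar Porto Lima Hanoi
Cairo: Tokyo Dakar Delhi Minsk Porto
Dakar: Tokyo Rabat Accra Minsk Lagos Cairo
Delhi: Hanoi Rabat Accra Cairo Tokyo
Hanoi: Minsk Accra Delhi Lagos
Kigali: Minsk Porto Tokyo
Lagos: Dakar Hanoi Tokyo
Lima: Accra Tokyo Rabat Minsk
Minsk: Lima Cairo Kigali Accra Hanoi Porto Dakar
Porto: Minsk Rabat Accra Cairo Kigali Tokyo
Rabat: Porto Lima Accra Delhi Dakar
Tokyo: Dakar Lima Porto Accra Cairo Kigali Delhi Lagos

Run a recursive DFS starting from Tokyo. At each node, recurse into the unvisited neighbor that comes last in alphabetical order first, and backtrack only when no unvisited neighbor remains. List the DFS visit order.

Visit Tokyo
Tokyo → Porto
Porto → Rabat
Rabat → Lima
Lima → Minsk
Minsk → Kigali
Minsk → Hanoi
Hanoi → Lagos
Lagos → Dakar
Dakar → Cairo
Cairo → Delhi
Delhi → Accra

Tokyo, Porto, Rabat, Lima, Minsk, Kigali, Hanoi, Lagos, Dakar, Cairo, Delhi, Accra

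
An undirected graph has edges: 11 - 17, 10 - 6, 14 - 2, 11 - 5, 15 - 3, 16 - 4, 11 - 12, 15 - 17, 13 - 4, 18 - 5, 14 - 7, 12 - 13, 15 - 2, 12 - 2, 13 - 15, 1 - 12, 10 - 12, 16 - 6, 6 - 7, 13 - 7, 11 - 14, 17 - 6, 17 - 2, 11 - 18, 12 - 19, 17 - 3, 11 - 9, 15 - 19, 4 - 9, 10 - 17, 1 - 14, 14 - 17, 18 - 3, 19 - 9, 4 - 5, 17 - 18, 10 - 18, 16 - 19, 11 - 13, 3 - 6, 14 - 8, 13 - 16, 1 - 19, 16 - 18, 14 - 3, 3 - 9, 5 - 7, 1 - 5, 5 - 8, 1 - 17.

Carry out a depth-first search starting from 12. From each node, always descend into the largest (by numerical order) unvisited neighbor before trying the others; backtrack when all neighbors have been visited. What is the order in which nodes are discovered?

12, 19, 16, 18, 17, 15, 13, 11, 14, 8, 5, 7, 6, 10, 3, 9, 4, 1, 2

Visit 12
12 → 19
19 → 16
16 → 18
18 → 17
17 → 15
15 → 13
13 → 11
11 → 14
14 → 8
8 → 5
5 → 7
7 → 6
6 → 10
6 → 3
3 → 9
9 → 4
5 → 1
14 → 2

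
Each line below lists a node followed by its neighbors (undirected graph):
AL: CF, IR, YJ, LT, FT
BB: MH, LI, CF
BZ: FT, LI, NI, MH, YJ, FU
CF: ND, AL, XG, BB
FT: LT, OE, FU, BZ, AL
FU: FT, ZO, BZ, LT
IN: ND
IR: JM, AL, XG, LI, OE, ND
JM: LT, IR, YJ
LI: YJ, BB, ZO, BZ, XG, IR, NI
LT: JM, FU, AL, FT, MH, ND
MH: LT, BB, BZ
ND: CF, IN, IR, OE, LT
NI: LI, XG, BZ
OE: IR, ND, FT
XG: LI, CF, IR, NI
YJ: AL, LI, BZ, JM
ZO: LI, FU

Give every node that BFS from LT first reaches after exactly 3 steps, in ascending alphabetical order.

LI, NI, XG

Level 0: LT
Level 1: AL, FT, FU, JM, MH, ND
Level 2: BB, BZ, CF, IN, IR, OE, YJ, ZO
Level 3: LI, NI, XG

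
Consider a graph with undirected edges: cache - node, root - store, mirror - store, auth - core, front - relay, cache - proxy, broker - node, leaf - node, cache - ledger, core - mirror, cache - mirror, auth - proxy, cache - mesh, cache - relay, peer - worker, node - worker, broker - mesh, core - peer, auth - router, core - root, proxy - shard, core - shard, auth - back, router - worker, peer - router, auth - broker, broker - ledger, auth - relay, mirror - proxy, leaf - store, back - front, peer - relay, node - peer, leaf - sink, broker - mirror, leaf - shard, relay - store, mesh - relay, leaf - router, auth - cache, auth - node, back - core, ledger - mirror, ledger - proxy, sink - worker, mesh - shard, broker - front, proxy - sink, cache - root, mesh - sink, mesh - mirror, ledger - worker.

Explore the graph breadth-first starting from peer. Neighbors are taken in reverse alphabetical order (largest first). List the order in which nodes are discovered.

Visit peer; enqueue worker, router, relay, node, core → queue [worker, router, relay, node, core]
Visit worker; enqueue sink, ledger → queue [router, relay, node, core, sink, ledger]
Visit router; enqueue leaf, auth → queue [relay, node, core, sink, ledger, leaf, auth]
Visit relay; enqueue store, mesh, front, cache → queue [node, core, sink, ledger, leaf, auth, store, mesh, front, cache]
Visit node; enqueue broker → queue [core, sink, ledger, leaf, auth, store, mesh, front, cache, broker]
Visit core; enqueue shard, root, mirror, back → queue [sink, ledger, leaf, auth, store, mesh, front, cache, broker, shard, root, mirror, back]
Visit sink; enqueue proxy → queue [ledger, leaf, auth, store, mesh, front, cache, broker, shard, root, mirror, back, proxy]
Visit ledger → queue [leaf, auth, store, mesh, front, cache, broker, shard, root, mirror, back, proxy]
Visit leaf → queue [auth, store, mesh, front, cache, broker, shard, root, mirror, back, proxy]
Visit auth → queue [store, mesh, front, cache, broker, shard, root, mirror, back, proxy]
Visit store → queue [mesh, front, cache, broker, shard, root, mirror, back, proxy]
Visit mesh → queue [front, cache, broker, shard, root, mirror, back, proxy]
Visit front → queue [cache, broker, shard, root, mirror, back, proxy]
Visit cache → queue [broker, shard, root, mirror, back, proxy]
Visit broker → queue [shard, root, mirror, back, proxy]
Visit shard → queue [root, mirror, back, proxy]
Visit root → queue [mirror, back, proxy]
Visit mirror → queue [back, proxy]
Visit back → queue [proxy]
Visit proxy → queue []

peer → worker → router → relay → node → core → sink → ledger → leaf → auth → store → mesh → front → cache → broker → shard → root → mirror → back → proxy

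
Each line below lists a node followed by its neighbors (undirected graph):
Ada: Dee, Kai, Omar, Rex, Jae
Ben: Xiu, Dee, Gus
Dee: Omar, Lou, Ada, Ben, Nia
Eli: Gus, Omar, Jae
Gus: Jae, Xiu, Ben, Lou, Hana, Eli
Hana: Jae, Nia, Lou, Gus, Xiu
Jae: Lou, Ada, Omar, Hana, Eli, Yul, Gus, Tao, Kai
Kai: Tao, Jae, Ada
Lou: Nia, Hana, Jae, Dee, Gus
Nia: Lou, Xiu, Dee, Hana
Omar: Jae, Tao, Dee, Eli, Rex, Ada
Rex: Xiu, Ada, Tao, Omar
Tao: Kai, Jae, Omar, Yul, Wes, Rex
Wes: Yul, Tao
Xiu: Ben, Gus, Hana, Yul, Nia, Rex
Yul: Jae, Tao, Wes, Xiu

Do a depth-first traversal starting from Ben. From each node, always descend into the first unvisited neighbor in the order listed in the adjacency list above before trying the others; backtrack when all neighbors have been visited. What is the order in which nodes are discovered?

Ben -> Xiu -> Gus -> Jae -> Lou -> Nia -> Dee -> Omar -> Tao -> Kai -> Ada -> Rex -> Yul -> Wes -> Eli -> Hana

Visit Ben
Ben → Xiu
Xiu → Gus
Gus → Jae
Jae → Lou
Lou → Nia
Nia → Dee
Dee → Omar
Omar → Tao
Tao → Kai
Kai → Ada
Ada → Rex
Tao → Yul
Yul → Wes
Omar → Eli
Nia → Hana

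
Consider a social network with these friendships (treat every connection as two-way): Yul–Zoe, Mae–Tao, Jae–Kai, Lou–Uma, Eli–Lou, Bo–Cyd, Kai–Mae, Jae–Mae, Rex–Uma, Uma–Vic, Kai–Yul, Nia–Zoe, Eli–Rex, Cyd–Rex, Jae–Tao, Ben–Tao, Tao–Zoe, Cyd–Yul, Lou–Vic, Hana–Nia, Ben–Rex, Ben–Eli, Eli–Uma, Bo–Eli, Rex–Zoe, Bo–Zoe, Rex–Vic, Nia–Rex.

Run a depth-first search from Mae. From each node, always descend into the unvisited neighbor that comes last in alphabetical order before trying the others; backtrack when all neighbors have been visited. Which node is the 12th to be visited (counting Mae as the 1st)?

Eli

Visit Mae
Mae → Tao
Tao → Zoe
Zoe → Yul
Yul → Kai
Kai → Jae
Yul → Cyd
Cyd → Rex
Rex → Vic
Vic → Uma
Uma → Lou
Lou → Eli
Eli → Bo
Eli → Ben
Rex → Nia
Nia → Hana

Visit order: Mae, Tao, Zoe, Yul, Kai, Jae, Cyd, Rex, Vic, Uma, Lou, Eli, Bo, Ben, Nia, Hana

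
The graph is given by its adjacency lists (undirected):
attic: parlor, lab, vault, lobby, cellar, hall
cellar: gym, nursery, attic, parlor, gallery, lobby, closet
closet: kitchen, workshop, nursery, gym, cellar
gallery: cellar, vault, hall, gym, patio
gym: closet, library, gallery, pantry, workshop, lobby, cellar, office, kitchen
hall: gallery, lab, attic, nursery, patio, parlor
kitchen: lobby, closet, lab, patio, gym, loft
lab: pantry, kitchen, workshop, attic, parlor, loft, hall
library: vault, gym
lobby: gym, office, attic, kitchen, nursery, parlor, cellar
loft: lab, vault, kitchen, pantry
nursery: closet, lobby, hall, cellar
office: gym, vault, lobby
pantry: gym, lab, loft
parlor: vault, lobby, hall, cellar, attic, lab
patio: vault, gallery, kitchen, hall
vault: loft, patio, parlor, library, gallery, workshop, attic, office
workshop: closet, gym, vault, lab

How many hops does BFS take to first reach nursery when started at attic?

2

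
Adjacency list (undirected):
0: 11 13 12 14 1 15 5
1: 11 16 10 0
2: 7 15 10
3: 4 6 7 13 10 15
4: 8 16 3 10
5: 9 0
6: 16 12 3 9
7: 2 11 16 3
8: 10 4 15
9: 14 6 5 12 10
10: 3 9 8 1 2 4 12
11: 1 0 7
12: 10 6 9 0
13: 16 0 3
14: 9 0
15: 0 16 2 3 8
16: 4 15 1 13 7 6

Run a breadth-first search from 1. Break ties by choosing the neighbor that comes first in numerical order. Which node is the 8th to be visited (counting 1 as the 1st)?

13

Visit 1; enqueue 0, 10, 11, 16 → queue [0, 10, 11, 16]
Visit 0; enqueue 5, 12, 13, 14, 15 → queue [10, 11, 16, 5, 12, 13, 14, 15]
Visit 10; enqueue 2, 3, 4, 8, 9 → queue [11, 16, 5, 12, 13, 14, 15, 2, 3, 4, 8, 9]
Visit 11; enqueue 7 → queue [16, 5, 12, 13, 14, 15, 2, 3, 4, 8, 9, 7]
Visit 16; enqueue 6 → queue [5, 12, 13, 14, 15, 2, 3, 4, 8, 9, 7, 6]
Visit 5 → queue [12, 13, 14, 15, 2, 3, 4, 8, 9, 7, 6]
Visit 12 → queue [13, 14, 15, 2, 3, 4, 8, 9, 7, 6]
Visit 13 → queue [14, 15, 2, 3, 4, 8, 9, 7, 6]
Visit 14 → queue [15, 2, 3, 4, 8, 9, 7, 6]
Visit 15 → queue [2, 3, 4, 8, 9, 7, 6]
Visit 2 → queue [3, 4, 8, 9, 7, 6]
Visit 3 → queue [4, 8, 9, 7, 6]
Visit 4 → queue [8, 9, 7, 6]
Visit 8 → queue [9, 7, 6]
Visit 9 → queue [7, 6]
Visit 7 → queue [6]
Visit 6 → queue []

Visit order: 1, 0, 10, 11, 16, 5, 12, 13, 14, 15, 2, 3, 4, 8, 9, 7, 6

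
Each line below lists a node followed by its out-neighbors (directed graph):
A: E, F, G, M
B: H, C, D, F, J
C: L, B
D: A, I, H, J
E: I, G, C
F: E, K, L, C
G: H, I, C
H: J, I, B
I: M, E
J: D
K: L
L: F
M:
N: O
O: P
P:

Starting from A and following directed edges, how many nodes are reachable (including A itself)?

BFS from A visits: A, E, F, G, M, I, C, K, L, H, B, J, D
Reachable nodes: 13 of 16 total.

13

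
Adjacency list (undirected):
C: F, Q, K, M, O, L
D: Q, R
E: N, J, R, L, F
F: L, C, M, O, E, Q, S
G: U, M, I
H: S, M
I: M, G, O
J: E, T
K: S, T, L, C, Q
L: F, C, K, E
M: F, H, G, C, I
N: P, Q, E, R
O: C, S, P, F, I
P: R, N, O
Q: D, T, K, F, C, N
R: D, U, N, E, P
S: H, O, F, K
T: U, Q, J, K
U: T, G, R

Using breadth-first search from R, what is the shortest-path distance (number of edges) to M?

Level 0: R
Level 1: D, E, N, P, U
Level 2: F, G, J, L, O, Q, T
Level 3: C, I, K, M, S
Level 4: H
M first appears at level 3.

3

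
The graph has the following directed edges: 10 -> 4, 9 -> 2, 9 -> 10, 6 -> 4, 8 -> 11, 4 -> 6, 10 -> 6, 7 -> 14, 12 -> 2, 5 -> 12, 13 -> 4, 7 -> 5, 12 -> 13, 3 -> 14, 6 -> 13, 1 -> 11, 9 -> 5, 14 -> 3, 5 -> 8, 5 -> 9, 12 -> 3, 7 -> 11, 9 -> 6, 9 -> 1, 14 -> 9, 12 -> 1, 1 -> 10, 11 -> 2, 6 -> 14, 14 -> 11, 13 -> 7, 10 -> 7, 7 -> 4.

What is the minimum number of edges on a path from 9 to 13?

Level 0: 9
Level 1: 1, 2, 5, 6, 10
Level 2: 4, 7, 8, 11, 12, 13, 14
Level 3: 3
13 first appears at level 2.

2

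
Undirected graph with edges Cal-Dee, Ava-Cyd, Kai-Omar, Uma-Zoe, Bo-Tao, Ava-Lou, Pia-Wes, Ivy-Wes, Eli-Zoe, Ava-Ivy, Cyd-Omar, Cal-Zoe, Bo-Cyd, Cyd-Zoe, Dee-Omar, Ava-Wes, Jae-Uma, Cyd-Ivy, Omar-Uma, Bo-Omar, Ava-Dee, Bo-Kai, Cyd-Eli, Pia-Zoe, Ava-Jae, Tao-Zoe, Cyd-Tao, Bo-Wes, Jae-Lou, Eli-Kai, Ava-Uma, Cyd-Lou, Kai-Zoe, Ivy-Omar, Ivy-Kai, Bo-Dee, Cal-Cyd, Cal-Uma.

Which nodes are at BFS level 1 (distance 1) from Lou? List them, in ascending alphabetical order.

Level 0: Lou
Level 1: Ava, Cyd, Jae
Level 2: Bo, Cal, Dee, Eli, Ivy, Omar, Tao, Uma, Wes, Zoe
Level 3: Kai, Pia

Ava, Cyd, Jae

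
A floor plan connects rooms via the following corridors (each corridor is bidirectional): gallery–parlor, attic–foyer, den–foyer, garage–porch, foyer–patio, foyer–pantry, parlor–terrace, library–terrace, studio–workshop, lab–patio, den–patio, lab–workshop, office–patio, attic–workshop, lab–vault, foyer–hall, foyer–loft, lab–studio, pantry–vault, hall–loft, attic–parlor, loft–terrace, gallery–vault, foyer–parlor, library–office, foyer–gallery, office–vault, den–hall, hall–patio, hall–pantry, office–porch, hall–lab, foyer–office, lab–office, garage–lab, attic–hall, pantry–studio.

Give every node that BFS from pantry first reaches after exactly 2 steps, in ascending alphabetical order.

Level 0: pantry
Level 1: foyer, hall, studio, vault
Level 2: attic, den, gallery, lab, loft, office, parlor, patio, workshop
Level 3: garage, library, porch, terrace

attic, den, gallery, lab, loft, office, parlor, patio, workshop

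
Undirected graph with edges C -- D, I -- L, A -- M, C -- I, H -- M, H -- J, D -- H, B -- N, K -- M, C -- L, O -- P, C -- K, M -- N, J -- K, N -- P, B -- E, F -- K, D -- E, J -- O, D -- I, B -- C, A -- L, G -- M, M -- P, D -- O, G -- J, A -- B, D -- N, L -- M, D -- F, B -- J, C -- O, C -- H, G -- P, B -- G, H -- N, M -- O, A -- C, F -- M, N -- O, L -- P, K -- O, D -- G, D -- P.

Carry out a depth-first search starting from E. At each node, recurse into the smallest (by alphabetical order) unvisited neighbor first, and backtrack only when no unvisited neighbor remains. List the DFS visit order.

Visit E
E → B
B → A
A → C
C → D
D → F
F → K
K → J
J → G
G → M
M → H
H → N
N → O
O → P
P → L
L → I

E B A C D F K J G M H N O P L I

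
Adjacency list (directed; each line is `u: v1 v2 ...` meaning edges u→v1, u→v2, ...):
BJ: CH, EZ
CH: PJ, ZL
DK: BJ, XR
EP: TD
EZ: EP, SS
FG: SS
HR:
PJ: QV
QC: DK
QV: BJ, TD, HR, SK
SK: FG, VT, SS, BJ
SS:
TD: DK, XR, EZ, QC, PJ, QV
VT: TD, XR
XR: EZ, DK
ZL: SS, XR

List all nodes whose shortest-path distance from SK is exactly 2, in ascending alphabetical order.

CH, EZ, TD, XR

Level 0: SK
Level 1: BJ, FG, SS, VT
Level 2: CH, EZ, TD, XR
Level 3: DK, EP, PJ, QC, QV, ZL
Level 4: HR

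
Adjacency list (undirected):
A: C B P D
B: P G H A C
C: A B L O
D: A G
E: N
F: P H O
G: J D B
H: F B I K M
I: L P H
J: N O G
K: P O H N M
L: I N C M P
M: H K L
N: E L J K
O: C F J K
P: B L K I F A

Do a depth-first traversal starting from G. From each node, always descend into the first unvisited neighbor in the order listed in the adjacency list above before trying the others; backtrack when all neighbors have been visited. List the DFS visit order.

Visit G
G → J
J → N
N → E
N → L
L → I
I → P
P → B
B → H
H → F
F → O
O → C
C → A
A → D
O → K
K → M

G J N E L I P B H F O C A D K M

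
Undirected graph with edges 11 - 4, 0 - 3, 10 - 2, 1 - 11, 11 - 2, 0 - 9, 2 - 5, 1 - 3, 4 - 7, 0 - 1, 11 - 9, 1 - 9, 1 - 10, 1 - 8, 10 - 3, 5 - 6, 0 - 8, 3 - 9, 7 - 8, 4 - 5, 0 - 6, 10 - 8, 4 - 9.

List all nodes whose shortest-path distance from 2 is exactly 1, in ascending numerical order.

Level 0: 2
Level 1: 5, 10, 11
Level 2: 1, 3, 4, 6, 8, 9
Level 3: 0, 7

5, 10, 11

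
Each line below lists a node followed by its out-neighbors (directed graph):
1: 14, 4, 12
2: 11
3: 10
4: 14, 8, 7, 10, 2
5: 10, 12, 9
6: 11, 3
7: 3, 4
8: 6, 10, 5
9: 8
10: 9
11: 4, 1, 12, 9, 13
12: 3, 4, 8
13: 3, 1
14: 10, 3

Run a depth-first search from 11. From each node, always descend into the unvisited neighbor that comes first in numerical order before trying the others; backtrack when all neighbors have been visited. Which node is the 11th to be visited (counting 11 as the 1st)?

Visit 11
11 → 1
1 → 4
4 → 2
4 → 7
7 → 3
3 → 10
10 → 9
9 → 8
8 → 5
5 → 12
8 → 6
4 → 14
11 → 13

Visit order: 11, 1, 4, 2, 7, 3, 10, 9, 8, 5, 12, 6, 14, 13

12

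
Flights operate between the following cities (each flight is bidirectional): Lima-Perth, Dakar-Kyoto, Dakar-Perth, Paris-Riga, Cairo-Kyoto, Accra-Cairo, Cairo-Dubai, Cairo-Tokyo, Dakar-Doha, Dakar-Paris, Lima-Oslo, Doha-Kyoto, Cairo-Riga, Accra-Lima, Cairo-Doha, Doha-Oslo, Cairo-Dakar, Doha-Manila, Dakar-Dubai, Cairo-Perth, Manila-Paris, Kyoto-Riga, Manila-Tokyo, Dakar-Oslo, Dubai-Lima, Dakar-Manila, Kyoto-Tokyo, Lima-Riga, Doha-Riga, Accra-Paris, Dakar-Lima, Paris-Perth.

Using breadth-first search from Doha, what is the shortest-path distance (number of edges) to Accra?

2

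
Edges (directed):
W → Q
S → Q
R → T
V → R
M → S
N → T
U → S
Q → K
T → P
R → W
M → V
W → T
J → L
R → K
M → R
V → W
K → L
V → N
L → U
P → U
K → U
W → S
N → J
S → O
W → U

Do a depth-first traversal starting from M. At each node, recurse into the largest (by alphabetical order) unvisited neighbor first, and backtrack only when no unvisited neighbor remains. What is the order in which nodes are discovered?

M V W U S Q K L O T P R N J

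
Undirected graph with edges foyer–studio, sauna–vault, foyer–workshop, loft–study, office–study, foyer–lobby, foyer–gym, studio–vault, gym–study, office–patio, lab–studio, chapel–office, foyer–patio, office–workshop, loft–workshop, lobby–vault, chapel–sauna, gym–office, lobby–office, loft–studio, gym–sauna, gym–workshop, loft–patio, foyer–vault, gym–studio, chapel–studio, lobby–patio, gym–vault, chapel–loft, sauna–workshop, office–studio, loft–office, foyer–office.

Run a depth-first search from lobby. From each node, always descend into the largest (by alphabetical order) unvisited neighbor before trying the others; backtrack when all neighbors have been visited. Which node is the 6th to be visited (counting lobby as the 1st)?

sauna

Visit lobby
lobby → vault
vault → studio
studio → office
office → workshop
workshop → sauna
sauna → gym
gym → study
study → loft
loft → patio
patio → foyer
loft → chapel
studio → lab

Visit order: lobby, vault, studio, office, workshop, sauna, gym, study, loft, patio, foyer, chapel, lab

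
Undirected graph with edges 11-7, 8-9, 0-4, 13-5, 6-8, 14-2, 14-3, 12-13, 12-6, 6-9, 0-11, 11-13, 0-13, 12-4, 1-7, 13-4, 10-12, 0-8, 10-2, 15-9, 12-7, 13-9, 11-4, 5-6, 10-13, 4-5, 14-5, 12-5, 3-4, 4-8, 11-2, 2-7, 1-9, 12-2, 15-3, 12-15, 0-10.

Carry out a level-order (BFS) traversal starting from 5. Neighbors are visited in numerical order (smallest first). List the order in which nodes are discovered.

5, 4, 6, 12, 13, 14, 0, 3, 8, 11, 9, 2, 7, 10, 15, 1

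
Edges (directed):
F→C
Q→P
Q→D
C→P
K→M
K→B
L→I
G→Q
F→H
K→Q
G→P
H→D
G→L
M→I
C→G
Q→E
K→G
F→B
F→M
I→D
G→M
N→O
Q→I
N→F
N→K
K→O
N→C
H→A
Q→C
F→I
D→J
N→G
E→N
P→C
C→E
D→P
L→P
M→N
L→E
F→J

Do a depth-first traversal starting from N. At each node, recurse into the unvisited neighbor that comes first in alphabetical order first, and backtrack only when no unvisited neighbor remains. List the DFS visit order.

Visit N
N → C
C → E
C → G
G → L
L → I
I → D
D → J
D → P
G → M
G → Q
N → F
F → B
F → H
H → A
N → K
K → O

N → C → E → G → L → I → D → J → P → M → Q → F → B → H → A → K → O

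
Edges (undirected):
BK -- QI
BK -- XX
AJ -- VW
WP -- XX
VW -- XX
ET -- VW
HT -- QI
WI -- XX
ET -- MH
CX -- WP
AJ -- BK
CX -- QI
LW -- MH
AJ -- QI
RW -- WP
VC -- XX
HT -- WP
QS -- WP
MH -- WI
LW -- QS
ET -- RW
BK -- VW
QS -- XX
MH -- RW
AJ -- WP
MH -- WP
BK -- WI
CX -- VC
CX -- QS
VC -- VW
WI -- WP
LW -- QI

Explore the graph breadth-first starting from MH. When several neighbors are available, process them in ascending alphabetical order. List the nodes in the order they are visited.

Visit MH; enqueue ET, LW, RW, WI, WP → queue [ET, LW, RW, WI, WP]
Visit ET; enqueue VW → queue [LW, RW, WI, WP, VW]
Visit LW; enqueue QI, QS → queue [RW, WI, WP, VW, QI, QS]
Visit RW → queue [WI, WP, VW, QI, QS]
Visit WI; enqueue BK, XX → queue [WP, VW, QI, QS, BK, XX]
Visit WP; enqueue AJ, CX, HT → queue [VW, QI, QS, BK, XX, AJ, CX, HT]
Visit VW; enqueue VC → queue [QI, QS, BK, XX, AJ, CX, HT, VC]
Visit QI → queue [QS, BK, XX, AJ, CX, HT, VC]
Visit QS → queue [BK, XX, AJ, CX, HT, VC]
Visit BK → queue [XX, AJ, CX, HT, VC]
Visit XX → queue [AJ, CX, HT, VC]
Visit AJ → queue [CX, HT, VC]
Visit CX → queue [HT, VC]
Visit HT → queue [VC]
Visit VC → queue []

MH, ET, LW, RW, WI, WP, VW, QI, QS, BK, XX, AJ, CX, HT, VC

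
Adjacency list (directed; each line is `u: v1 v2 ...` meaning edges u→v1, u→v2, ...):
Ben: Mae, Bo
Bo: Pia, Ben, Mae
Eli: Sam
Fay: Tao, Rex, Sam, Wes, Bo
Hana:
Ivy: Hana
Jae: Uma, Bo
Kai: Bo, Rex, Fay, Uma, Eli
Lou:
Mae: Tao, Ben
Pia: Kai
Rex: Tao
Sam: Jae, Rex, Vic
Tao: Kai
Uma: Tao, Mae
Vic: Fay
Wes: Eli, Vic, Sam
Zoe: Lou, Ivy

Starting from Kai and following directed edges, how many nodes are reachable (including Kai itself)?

BFS from Kai visits: Kai, Bo, Rex, Fay, Uma, Eli, Pia, Ben, Mae, Tao, Sam, Wes, Jae, Vic
Reachable nodes: 14 of 18 total.

14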